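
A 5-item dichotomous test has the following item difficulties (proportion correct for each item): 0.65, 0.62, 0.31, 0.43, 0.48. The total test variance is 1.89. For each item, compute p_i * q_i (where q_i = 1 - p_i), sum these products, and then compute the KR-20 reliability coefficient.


For each item, compute p_i * q_i:
  Item 1: 0.65 * 0.35 = 0.2275
  Item 2: 0.62 * 0.38 = 0.2356
  Item 3: 0.31 * 0.69 = 0.2139
  Item 4: 0.43 * 0.57 = 0.2451
  Item 5: 0.48 * 0.52 = 0.2496
Sum(p_i * q_i) = 0.2275 + 0.2356 + 0.2139 + 0.2451 + 0.2496 = 1.1717
KR-20 = (k/(k-1)) * (1 - Sum(p_i*q_i) / Var_total)
= (5/4) * (1 - 1.1717/1.89)
= 1.25 * 0.3801
KR-20 = 0.4751

0.4751


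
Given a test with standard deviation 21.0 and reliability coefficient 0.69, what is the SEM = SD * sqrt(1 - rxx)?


SEM = SD * sqrt(1 - rxx)
SEM = 21.0 * sqrt(1 - 0.69)
SEM = 21.0 * sqrt(0.31) = 21.0 * 0.556776
SEM = 11.6923

11.6923


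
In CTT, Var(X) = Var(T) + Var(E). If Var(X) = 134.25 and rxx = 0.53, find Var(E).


var_true = rxx * var_obs = 0.53 * 134.25 = 71.1525
var_error = var_obs - var_true
var_error = 134.25 - 71.1525
var_error = 63.0975

63.0975


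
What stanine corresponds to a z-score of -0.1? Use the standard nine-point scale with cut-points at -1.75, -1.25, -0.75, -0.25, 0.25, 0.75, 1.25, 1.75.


Stanine boundaries: [-1.75, -1.25, -0.75, -0.25, 0.25, 0.75, 1.25, 1.75]
z = -0.1
Check each boundary:
  z >= -1.75 -> could be stanine 2
  z >= -1.25 -> could be stanine 3
  z >= -0.75 -> could be stanine 4
  z >= -0.25 -> could be stanine 5
  z < 0.25
  z < 0.75
  z < 1.25
  z < 1.75
Highest qualifying boundary gives stanine = 5

5


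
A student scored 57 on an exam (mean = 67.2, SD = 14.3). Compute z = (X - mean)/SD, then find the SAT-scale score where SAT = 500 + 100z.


z = (X - mean) / SD = (57 - 67.2) / 14.3
z = -10.2 / 14.3
z = -0.7133
SAT-scale = SAT = 500 + 100z
Carry z at full precision (z = -10.2 / 14.3) into the conversion:
SAT-scale = 500 + 100 * (-10.2 / 14.3) = 500 + -1020 / 14.3
SAT-scale = 500 + -71.3287
SAT-scale = 428.6713

428.6713


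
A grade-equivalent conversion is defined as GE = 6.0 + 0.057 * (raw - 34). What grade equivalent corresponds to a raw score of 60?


raw - median = 60 - 34 = 26
slope * diff = 0.057 * 26 = 1.482
GE = 6.0 + 1.482
GE = 7.482

7.482


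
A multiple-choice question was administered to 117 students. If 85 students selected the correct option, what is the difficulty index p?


Item difficulty p = number correct / total examinees
p = 85 / 117
p = 0.7265

0.7265


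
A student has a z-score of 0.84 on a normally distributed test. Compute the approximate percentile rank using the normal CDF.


CDF(z) = 0.5 * (1 + erf(z/sqrt(2)))
erf(0.594) = 0.5991
CDF = 0.7995
Percentile rank = 0.7995 * 100 = 79.95

79.95


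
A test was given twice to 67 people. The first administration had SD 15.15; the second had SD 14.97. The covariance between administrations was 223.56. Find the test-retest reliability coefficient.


r = cov(X,Y) / (SD_X * SD_Y)
r = 223.56 / (15.15 * 14.97)
r = 223.56 / 226.7955
r = 0.9857

0.9857


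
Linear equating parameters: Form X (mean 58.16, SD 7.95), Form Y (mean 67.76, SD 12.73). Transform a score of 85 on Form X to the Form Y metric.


slope = SD_Y / SD_X = 12.73 / 7.95 ~ 1.6013
intercept = mean_Y - slope * mean_X = 67.76 - (12.73 / 7.95) * 58.16 ~ -25.3692
Y = slope * X + intercept. To avoid rounding drift from the rounded slope/intercept, evaluate the equivalent form Y = mean_Y + SD_Y * (X - mean_X) / SD_X at full precision:
Y = 67.76 + 12.73 * (85 - 58.16) / 7.95
Y = 67.76 + 12.73 * 26.84 / 7.95
Y = 67.76 + 341.6732 / 7.95
Y = 67.76 + 42.9778
Y = 110.7378

110.7378


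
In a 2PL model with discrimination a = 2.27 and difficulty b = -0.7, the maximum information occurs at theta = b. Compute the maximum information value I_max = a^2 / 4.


For 2PL, max info at theta = b = -0.7
I_max = a^2 / 4 = 2.27^2 / 4
= 5.1529 / 4
I_max = 1.2882

1.2882


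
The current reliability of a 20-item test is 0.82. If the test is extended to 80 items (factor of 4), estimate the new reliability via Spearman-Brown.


r_new = (n * rxx) / (1 + (n-1) * rxx)
r_new = (4 * 0.82) / (1 + 3 * 0.82)
r_new = 3.28 / 3.46
r_new = 0.948

0.948


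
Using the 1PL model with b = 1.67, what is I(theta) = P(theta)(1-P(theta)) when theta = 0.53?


P = 1/(1+exp(-(0.53-1.67))) = 0.2423
I = P*(1-P) = 0.2423 * 0.7577
I = 0.1836

0.1836


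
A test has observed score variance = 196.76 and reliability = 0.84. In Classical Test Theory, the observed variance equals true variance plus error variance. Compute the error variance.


var_true = rxx * var_obs = 0.84 * 196.76 = 165.2784
var_error = var_obs - var_true
var_error = 196.76 - 165.2784
var_error = 31.4816

31.4816


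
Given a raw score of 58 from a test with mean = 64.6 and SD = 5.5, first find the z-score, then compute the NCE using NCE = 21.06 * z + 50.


z = (X - mean) / SD = (58 - 64.6) / 5.5
z = -6.6 / 5.5
z = -1.2
NCE = NCE = 21.06z + 50
Carry z at full precision (z = -6.6 / 5.5) into the conversion:
NCE = 21.06 * (-6.6 / 5.5) + 50 = -138.996 / 5.5 + 50
NCE = -25.272 + 50
NCE = 24.728

24.728


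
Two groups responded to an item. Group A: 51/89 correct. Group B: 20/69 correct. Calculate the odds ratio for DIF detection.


Odds_A = 51/38 = 1.3421
Odds_B = 20/49 = 0.4082
OR = Odds_A / Odds_B = 1.3421 / 0.4082
Exactly, OR = (51 * 49) / (38 * 20) = 2499 / 760
OR = 3.2882

3.2882


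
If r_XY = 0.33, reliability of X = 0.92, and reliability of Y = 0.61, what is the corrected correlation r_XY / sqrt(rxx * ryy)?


r_corrected = rxy / sqrt(rxx * ryy)
= 0.33 / sqrt(0.92 * 0.61)
= 0.33 / sqrt(0.5612)
= 0.33 / 0.749133
r_corrected = 0.4405

0.4405


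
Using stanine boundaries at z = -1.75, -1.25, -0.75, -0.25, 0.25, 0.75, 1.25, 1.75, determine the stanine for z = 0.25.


Stanine boundaries: [-1.75, -1.25, -0.75, -0.25, 0.25, 0.75, 1.25, 1.75]
z = 0.25
Check each boundary:
  z >= -1.75 -> could be stanine 2
  z >= -1.25 -> could be stanine 3
  z >= -0.75 -> could be stanine 4
  z >= -0.25 -> could be stanine 5
  z >= 0.25 -> could be stanine 6
  z < 0.75
  z < 1.25
  z < 1.75
Highest qualifying boundary gives stanine = 6

6


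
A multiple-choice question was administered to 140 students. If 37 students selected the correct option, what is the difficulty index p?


Item difficulty p = number correct / total examinees
p = 37 / 140
p = 0.2643

0.2643


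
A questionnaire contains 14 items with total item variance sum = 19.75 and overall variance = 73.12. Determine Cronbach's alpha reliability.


alpha = (k/(k-1)) * (1 - sum(si^2)/s_total^2)
= (14/13) * (1 - 19.75/73.12)
alpha = 0.786

0.786


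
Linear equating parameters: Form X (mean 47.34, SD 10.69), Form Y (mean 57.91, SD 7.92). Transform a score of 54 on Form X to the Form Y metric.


slope = SD_Y / SD_X = 7.92 / 10.69 ~ 0.7409
intercept = mean_Y - slope * mean_X = 57.91 - (7.92 / 10.69) * 47.34 ~ 22.8368
Y = slope * X + intercept. To avoid rounding drift from the rounded slope/intercept, evaluate the equivalent form Y = mean_Y + SD_Y * (X - mean_X) / SD_X at full precision:
Y = 57.91 + 7.92 * (54 - 47.34) / 10.69
Y = 57.91 + 7.92 * 6.66 / 10.69
Y = 57.91 + 52.7472 / 10.69
Y = 57.91 + 4.9343
Y = 62.8443

62.8443


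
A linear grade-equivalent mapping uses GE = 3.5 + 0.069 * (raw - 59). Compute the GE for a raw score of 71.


raw - median = 71 - 59 = 12
slope * diff = 0.069 * 12 = 0.828
GE = 3.5 + 0.828
GE = 4.328

4.328


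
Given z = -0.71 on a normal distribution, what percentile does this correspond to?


CDF(z) = 0.5 * (1 + erf(z/sqrt(2)))
erf(-0.502) = -0.5223
CDF = 0.2389
Percentile rank = 0.2389 * 100 = 23.89

23.89


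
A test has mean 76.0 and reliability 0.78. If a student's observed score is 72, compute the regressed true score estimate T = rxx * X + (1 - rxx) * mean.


T_est = rxx * X + (1 - rxx) * mean
T_est = 0.78 * 72 + 0.22 * 76.0
T_est = 56.16 + 16.72
T_est = 72.88

72.88


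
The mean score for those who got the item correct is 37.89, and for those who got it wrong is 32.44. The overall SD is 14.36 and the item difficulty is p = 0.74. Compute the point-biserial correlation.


q = 1 - p = 0.26
rpb = ((M1 - M0) / SD) * sqrt(p * q)
rpb = ((37.89 - 32.44) / 14.36) * sqrt(0.74 * 0.26)
rpb = 0.1665

0.1665


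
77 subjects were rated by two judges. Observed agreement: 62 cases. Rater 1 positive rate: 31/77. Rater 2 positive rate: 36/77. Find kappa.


P_o = 62/77 = 0.805195
P_e = (31*36 + 46*41) / 5929 = 0.506325
kappa = (P_o - P_e) / (1 - P_e)
kappa = (0.805195 - 0.506325) / (1 - 0.506325)
kappa = 0.6054

0.6054


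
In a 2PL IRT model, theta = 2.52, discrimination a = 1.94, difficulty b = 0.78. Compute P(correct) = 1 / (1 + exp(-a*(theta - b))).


a*(theta - b) = 1.94 * (2.52 - 0.78) = 3.3756
exp(-3.3756) = 0.0342
P = 1 / (1 + 0.0342)
P = 0.9669

0.9669


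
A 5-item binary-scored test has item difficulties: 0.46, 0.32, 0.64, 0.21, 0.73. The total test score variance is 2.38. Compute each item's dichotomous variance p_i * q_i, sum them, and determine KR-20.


For each item, compute p_i * q_i:
  Item 1: 0.46 * 0.54 = 0.2484
  Item 2: 0.32 * 0.68 = 0.2176
  Item 3: 0.64 * 0.36 = 0.2304
  Item 4: 0.21 * 0.79 = 0.1659
  Item 5: 0.73 * 0.27 = 0.1971
Sum(p_i * q_i) = 0.2484 + 0.2176 + 0.2304 + 0.1659 + 0.1971 = 1.0594
KR-20 = (k/(k-1)) * (1 - Sum(p_i*q_i) / Var_total)
= (5/4) * (1 - 1.0594/2.38)
= 1.25 * 0.5549
KR-20 = 0.6936

0.6936


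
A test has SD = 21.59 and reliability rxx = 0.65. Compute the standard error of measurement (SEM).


SEM = SD * sqrt(1 - rxx)
SEM = 21.59 * sqrt(1 - 0.65)
SEM = 21.59 * sqrt(0.35) = 21.59 * 0.591608
SEM = 12.7728

12.7728


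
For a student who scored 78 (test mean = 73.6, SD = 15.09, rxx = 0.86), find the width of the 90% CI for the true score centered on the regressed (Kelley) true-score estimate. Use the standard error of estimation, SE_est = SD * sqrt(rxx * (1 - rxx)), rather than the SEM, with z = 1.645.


True score estimate = 0.86*78 + 0.14*73.6 = 77.384
SE_est = SD * sqrt(rxx * (1 - rxx)) = 15.09 * sqrt(0.86 * 0.14) = 15.09 * sqrt(0.1204) = 5.236034
CI = T_est +/- z * SE_est, so width = 2 * z * SE_est = 2 * 1.645 * 5.236034
Width = 17.2266

17.2266


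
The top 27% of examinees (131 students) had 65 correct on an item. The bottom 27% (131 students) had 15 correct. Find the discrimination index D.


p_upper = 65/131 = 0.4962
p_lower = 15/131 = 0.1145
D = 0.4962 - 0.1145 = 0.3817

0.3817


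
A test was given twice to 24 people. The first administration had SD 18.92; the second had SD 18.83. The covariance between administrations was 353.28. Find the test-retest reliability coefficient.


r = cov(X,Y) / (SD_X * SD_Y)
r = 353.28 / (18.92 * 18.83)
r = 353.28 / 356.2636
r = 0.9916

0.9916


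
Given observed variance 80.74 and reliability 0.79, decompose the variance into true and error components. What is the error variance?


var_true = rxx * var_obs = 0.79 * 80.74 = 63.7846
var_error = var_obs - var_true
var_error = 80.74 - 63.7846
var_error = 16.9554

16.9554


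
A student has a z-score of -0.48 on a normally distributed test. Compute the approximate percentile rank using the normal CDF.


CDF(z) = 0.5 * (1 + erf(z/sqrt(2)))
erf(-0.3394) = -0.3688
CDF = 0.3156
Percentile rank = 0.3156 * 100 = 31.56

31.56


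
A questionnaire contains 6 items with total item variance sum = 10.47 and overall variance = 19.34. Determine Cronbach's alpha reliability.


alpha = (k/(k-1)) * (1 - sum(si^2)/s_total^2)
= (6/5) * (1 - 10.47/19.34)
alpha = 0.5504

0.5504


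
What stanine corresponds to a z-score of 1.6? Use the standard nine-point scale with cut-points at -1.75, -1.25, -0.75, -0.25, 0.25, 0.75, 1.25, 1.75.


Stanine boundaries: [-1.75, -1.25, -0.75, -0.25, 0.25, 0.75, 1.25, 1.75]
z = 1.6
Check each boundary:
  z >= -1.75 -> could be stanine 2
  z >= -1.25 -> could be stanine 3
  z >= -0.75 -> could be stanine 4
  z >= -0.25 -> could be stanine 5
  z >= 0.25 -> could be stanine 6
  z >= 0.75 -> could be stanine 7
  z >= 1.25 -> could be stanine 8
  z < 1.75
Highest qualifying boundary gives stanine = 8

8


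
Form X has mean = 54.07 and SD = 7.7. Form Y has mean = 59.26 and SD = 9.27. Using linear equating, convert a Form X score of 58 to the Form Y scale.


slope = SD_Y / SD_X = 9.27 / 7.7 ~ 1.2039
intercept = mean_Y - slope * mean_X = 59.26 - (9.27 / 7.7) * 54.07 ~ -5.8347
Y = slope * X + intercept. To avoid rounding drift from the rounded slope/intercept, evaluate the equivalent form Y = mean_Y + SD_Y * (X - mean_X) / SD_X at full precision:
Y = 59.26 + 9.27 * (58 - 54.07) / 7.7
Y = 59.26 + 9.27 * 3.93 / 7.7
Y = 59.26 + 36.4311 / 7.7
Y = 59.26 + 4.7313
Y = 63.9913

63.9913


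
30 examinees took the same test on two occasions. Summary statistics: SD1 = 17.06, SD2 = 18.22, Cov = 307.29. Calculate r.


r = cov(X,Y) / (SD_X * SD_Y)
r = 307.29 / (17.06 * 18.22)
r = 307.29 / 310.8332
r = 0.9886

0.9886


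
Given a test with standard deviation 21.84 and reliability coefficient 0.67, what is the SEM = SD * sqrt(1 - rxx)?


SEM = SD * sqrt(1 - rxx)
SEM = 21.84 * sqrt(1 - 0.67)
SEM = 21.84 * sqrt(0.33) = 21.84 * 0.574456
SEM = 12.5461

12.5461


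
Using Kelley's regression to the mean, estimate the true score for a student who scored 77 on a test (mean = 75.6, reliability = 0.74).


T_est = rxx * X + (1 - rxx) * mean
T_est = 0.74 * 77 + 0.26 * 75.6
T_est = 56.98 + 19.656
T_est = 76.636

76.636


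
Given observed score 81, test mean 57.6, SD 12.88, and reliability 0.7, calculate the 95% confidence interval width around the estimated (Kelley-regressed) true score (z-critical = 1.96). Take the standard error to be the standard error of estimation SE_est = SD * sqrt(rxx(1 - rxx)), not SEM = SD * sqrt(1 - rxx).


True score estimate = 0.7*81 + 0.3*57.6 = 73.98
SE_est = SD * sqrt(rxx * (1 - rxx)) = 12.88 * sqrt(0.7 * 0.3) = 12.88 * sqrt(0.21) = 5.902357
CI = T_est +/- z * SE_est, so width = 2 * z * SE_est = 2 * 1.96 * 5.902357
Width = 23.1372

23.1372


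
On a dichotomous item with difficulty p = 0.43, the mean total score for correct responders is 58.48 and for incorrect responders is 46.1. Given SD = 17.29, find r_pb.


q = 1 - p = 0.57
rpb = ((M1 - M0) / SD) * sqrt(p * q)
rpb = ((58.48 - 46.1) / 17.29) * sqrt(0.43 * 0.57)
rpb = 0.3545

0.3545


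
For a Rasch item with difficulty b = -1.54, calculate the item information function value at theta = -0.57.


P = 1/(1+exp(-(-0.57--1.54))) = 0.7251
I = P*(1-P) = 0.7251 * 0.2749
I = 0.1993

0.1993


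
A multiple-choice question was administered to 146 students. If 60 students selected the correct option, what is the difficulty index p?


Item difficulty p = number correct / total examinees
p = 60 / 146
p = 0.411

0.411


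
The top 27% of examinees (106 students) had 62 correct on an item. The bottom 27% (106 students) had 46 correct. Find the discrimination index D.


p_upper = 62/106 = 0.5849
p_lower = 46/106 = 0.434
D = 0.5849 - 0.434 = 0.1509

0.1509


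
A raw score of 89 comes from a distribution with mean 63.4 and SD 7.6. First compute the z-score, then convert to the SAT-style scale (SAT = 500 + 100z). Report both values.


z = (X - mean) / SD = (89 - 63.4) / 7.6
z = 25.6 / 7.6
z = 3.3684
SAT-scale = SAT = 500 + 100z
Carry z at full precision (z = 25.6 / 7.6) into the conversion:
SAT-scale = 500 + 100 * (25.6 / 7.6) = 500 + 2560 / 7.6
SAT-scale = 500 + 336.8421
SAT-scale = 836.8421

836.8421


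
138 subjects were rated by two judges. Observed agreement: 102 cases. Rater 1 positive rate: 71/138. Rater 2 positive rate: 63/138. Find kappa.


P_o = 102/138 = 0.73913
P_e = (71*63 + 67*75) / 19044 = 0.49874
kappa = (P_o - P_e) / (1 - P_e)
kappa = (0.73913 - 0.49874) / (1 - 0.49874)
kappa = 0.4796

0.4796


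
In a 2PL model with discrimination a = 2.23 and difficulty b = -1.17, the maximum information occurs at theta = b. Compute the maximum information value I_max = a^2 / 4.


For 2PL, max info at theta = b = -1.17
I_max = a^2 / 4 = 2.23^2 / 4
= 4.9729 / 4
I_max = 1.2432

1.2432


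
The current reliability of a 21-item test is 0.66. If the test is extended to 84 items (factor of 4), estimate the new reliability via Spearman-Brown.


r_new = (n * rxx) / (1 + (n-1) * rxx)
r_new = (4 * 0.66) / (1 + 3 * 0.66)
r_new = 2.64 / 2.98
r_new = 0.8859

0.8859


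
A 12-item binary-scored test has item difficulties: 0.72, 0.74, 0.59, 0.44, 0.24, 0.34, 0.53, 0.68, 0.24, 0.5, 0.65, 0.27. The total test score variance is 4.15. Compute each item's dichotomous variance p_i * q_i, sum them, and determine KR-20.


For each item, compute p_i * q_i:
  Item 1: 0.72 * 0.28 = 0.2016
  Item 2: 0.74 * 0.26 = 0.1924
  Item 3: 0.59 * 0.41 = 0.2419
  Item 4: 0.44 * 0.56 = 0.2464
  Item 5: 0.24 * 0.76 = 0.1824
  Item 6: 0.34 * 0.66 = 0.2244
  Item 7: 0.53 * 0.47 = 0.2491
  Item 8: 0.68 * 0.32 = 0.2176
  Item 9: 0.24 * 0.76 = 0.1824
  Item 10: 0.5 * 0.5 = 0.25
  Item 11: 0.65 * 0.35 = 0.2275
  Item 12: 0.27 * 0.73 = 0.1971
Sum(p_i * q_i) = 0.2016 + 0.1924 + 0.2419 + 0.2464 + 0.1824 + 0.2244 + 0.2491 + 0.2176 + 0.1824 + 0.25 + 0.2275 + 0.1971 = 2.6128
KR-20 = (k/(k-1)) * (1 - Sum(p_i*q_i) / Var_total)
= (12/11) * (1 - 2.6128/4.15)
= 1.0909 * 0.3704
KR-20 = 0.4041

0.4041


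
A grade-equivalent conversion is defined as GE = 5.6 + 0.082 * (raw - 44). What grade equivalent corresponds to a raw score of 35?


raw - median = 35 - 44 = -9
slope * diff = 0.082 * -9 = -0.738
GE = 5.6 + -0.738
GE = 4.862

4.862


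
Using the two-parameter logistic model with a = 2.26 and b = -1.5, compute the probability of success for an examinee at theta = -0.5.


a*(theta - b) = 2.26 * (-0.5 - -1.5) = 2.26
exp(-2.26) = 0.1044
P = 1 / (1 + 0.1044)
P = 0.9055

0.9055


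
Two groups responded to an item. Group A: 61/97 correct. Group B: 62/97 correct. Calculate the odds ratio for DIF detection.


Odds_A = 61/36 = 1.6944
Odds_B = 62/35 = 1.7714
OR = Odds_A / Odds_B = 1.6944 / 1.7714
Exactly, OR = (61 * 35) / (36 * 62) = 2135 / 2232
OR = 0.9565

0.9565


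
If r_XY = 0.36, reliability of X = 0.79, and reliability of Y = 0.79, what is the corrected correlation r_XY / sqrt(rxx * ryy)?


r_corrected = rxy / sqrt(rxx * ryy)
= 0.36 / sqrt(0.79 * 0.79)
= 0.36 / sqrt(0.6241)
= 0.36 / 0.79
r_corrected = 0.4557

0.4557


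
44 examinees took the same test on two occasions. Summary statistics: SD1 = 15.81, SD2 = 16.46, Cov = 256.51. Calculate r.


r = cov(X,Y) / (SD_X * SD_Y)
r = 256.51 / (15.81 * 16.46)
r = 256.51 / 260.2326
r = 0.9857

0.9857


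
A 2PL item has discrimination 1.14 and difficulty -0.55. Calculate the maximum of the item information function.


For 2PL, max info at theta = b = -0.55
I_max = a^2 / 4 = 1.14^2 / 4
= 1.2996 / 4
I_max = 0.3249

0.3249


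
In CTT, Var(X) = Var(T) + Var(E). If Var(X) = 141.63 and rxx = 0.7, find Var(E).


var_true = rxx * var_obs = 0.7 * 141.63 = 99.141
var_error = var_obs - var_true
var_error = 141.63 - 99.141
var_error = 42.489

42.489


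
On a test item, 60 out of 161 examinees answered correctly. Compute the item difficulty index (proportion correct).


Item difficulty p = number correct / total examinees
p = 60 / 161
p = 0.3727

0.3727


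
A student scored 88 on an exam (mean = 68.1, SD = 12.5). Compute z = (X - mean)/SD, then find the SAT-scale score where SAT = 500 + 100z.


z = (X - mean) / SD = (88 - 68.1) / 12.5
z = 19.9 / 12.5
z = 1.592
SAT-scale = SAT = 500 + 100z
Carry z at full precision (z = 19.9 / 12.5) into the conversion:
SAT-scale = 500 + 100 * (19.9 / 12.5) = 500 + 1990 / 12.5
SAT-scale = 500 + 159.2
SAT-scale = 659.2

659.2


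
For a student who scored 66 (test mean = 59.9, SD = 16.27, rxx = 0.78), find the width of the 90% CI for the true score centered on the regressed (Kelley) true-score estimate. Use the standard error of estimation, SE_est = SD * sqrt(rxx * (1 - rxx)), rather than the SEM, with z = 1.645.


True score estimate = 0.78*66 + 0.22*59.9 = 64.658
SE_est = SD * sqrt(rxx * (1 - rxx)) = 16.27 * sqrt(0.78 * 0.22) = 16.27 * sqrt(0.1716) = 6.739787
CI = T_est +/- z * SE_est, so width = 2 * z * SE_est = 2 * 1.645 * 6.739787
Width = 22.1739

22.1739


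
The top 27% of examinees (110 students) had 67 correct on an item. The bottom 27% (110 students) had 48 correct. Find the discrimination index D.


p_upper = 67/110 = 0.6091
p_lower = 48/110 = 0.4364
D = 0.6091 - 0.4364 = 0.1727

0.1727


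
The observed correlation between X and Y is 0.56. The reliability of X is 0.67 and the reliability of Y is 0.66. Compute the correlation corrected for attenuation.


r_corrected = rxy / sqrt(rxx * ryy)
= 0.56 / sqrt(0.67 * 0.66)
= 0.56 / sqrt(0.4422)
= 0.56 / 0.664981
r_corrected = 0.8421

0.8421


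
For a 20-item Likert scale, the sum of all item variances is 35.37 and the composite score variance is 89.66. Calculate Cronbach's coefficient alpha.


alpha = (k/(k-1)) * (1 - sum(si^2)/s_total^2)
= (20/19) * (1 - 35.37/89.66)
alpha = 0.6374

0.6374


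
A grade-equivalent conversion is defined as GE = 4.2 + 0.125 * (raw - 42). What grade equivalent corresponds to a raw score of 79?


raw - median = 79 - 42 = 37
slope * diff = 0.125 * 37 = 4.625
GE = 4.2 + 4.625
GE = 8.825

8.825


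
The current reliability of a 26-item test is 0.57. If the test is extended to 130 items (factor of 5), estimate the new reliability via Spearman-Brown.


r_new = (n * rxx) / (1 + (n-1) * rxx)
r_new = (5 * 0.57) / (1 + 4 * 0.57)
r_new = 2.85 / 3.28
r_new = 0.8689

0.8689


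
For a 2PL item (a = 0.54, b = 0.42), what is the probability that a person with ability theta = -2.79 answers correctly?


a*(theta - b) = 0.54 * (-2.79 - 0.42) = -1.7334
exp(--1.7334) = 5.6599
P = 1 / (1 + 5.6599)
P = 0.1502

0.1502


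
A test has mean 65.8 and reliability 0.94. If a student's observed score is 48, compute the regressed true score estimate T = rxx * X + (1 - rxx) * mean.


T_est = rxx * X + (1 - rxx) * mean
T_est = 0.94 * 48 + 0.06 * 65.8
T_est = 45.12 + 3.948
T_est = 49.068

49.068


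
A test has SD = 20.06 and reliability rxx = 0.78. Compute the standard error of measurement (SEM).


SEM = SD * sqrt(1 - rxx)
SEM = 20.06 * sqrt(1 - 0.78)
SEM = 20.06 * sqrt(0.22) = 20.06 * 0.469042
SEM = 9.409

9.409


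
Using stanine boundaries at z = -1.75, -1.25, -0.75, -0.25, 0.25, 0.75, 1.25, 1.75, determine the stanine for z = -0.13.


Stanine boundaries: [-1.75, -1.25, -0.75, -0.25, 0.25, 0.75, 1.25, 1.75]
z = -0.13
Check each boundary:
  z >= -1.75 -> could be stanine 2
  z >= -1.25 -> could be stanine 3
  z >= -0.75 -> could be stanine 4
  z >= -0.25 -> could be stanine 5
  z < 0.25
  z < 0.75
  z < 1.25
  z < 1.75
Highest qualifying boundary gives stanine = 5

5


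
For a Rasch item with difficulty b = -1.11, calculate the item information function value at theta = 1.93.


P = 1/(1+exp(-(1.93--1.11))) = 0.9543
I = P*(1-P) = 0.9543 * 0.0457
I = 0.0436

0.0436


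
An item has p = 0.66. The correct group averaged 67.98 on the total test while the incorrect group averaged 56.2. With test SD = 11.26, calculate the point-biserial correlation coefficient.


q = 1 - p = 0.34
rpb = ((M1 - M0) / SD) * sqrt(p * q)
rpb = ((67.98 - 56.2) / 11.26) * sqrt(0.66 * 0.34)
rpb = 0.4956

0.4956


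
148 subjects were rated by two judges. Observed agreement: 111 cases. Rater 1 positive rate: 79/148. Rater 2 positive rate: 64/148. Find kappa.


P_o = 111/148 = 0.75
P_e = (79*64 + 69*84) / 21904 = 0.495435
kappa = (P_o - P_e) / (1 - P_e)
kappa = (0.75 - 0.495435) / (1 - 0.495435)
kappa = 0.5045

0.5045


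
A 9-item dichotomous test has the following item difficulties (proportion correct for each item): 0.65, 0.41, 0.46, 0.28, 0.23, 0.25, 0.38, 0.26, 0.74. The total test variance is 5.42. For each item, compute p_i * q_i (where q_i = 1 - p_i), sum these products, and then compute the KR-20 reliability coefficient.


For each item, compute p_i * q_i:
  Item 1: 0.65 * 0.35 = 0.2275
  Item 2: 0.41 * 0.59 = 0.2419
  Item 3: 0.46 * 0.54 = 0.2484
  Item 4: 0.28 * 0.72 = 0.2016
  Item 5: 0.23 * 0.77 = 0.1771
  Item 6: 0.25 * 0.75 = 0.1875
  Item 7: 0.38 * 0.62 = 0.2356
  Item 8: 0.26 * 0.74 = 0.1924
  Item 9: 0.74 * 0.26 = 0.1924
Sum(p_i * q_i) = 0.2275 + 0.2419 + 0.2484 + 0.2016 + 0.1771 + 0.1875 + 0.2356 + 0.1924 + 0.1924 = 1.9044
KR-20 = (k/(k-1)) * (1 - Sum(p_i*q_i) / Var_total)
= (9/8) * (1 - 1.9044/5.42)
= 1.125 * 0.6486
KR-20 = 0.7297

0.7297


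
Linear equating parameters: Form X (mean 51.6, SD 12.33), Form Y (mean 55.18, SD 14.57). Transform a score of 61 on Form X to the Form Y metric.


slope = SD_Y / SD_X = 14.57 / 12.33 ~ 1.1817
intercept = mean_Y - slope * mean_X = 55.18 - (14.57 / 12.33) * 51.6 ~ -5.7942
Y = slope * X + intercept. To avoid rounding drift from the rounded slope/intercept, evaluate the equivalent form Y = mean_Y + SD_Y * (X - mean_X) / SD_X at full precision:
Y = 55.18 + 14.57 * (61 - 51.6) / 12.33
Y = 55.18 + 14.57 * 9.4 / 12.33
Y = 55.18 + 136.958 / 12.33
Y = 55.18 + 11.1077
Y = 66.2877

66.2877


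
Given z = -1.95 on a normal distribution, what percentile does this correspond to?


CDF(z) = 0.5 * (1 + erf(z/sqrt(2)))
erf(-1.3789) = -0.9488
CDF = 0.0256
Percentile rank = 0.0256 * 100 = 2.56

2.56


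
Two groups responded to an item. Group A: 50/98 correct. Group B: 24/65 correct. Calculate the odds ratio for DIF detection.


Odds_A = 50/48 = 1.0417
Odds_B = 24/41 = 0.5854
OR = Odds_A / Odds_B = 1.0417 / 0.5854
Exactly, OR = (50 * 41) / (48 * 24) = 2050 / 1152
OR = 1.7795

1.7795


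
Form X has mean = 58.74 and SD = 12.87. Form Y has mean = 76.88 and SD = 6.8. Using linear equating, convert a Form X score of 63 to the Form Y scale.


slope = SD_Y / SD_X = 6.8 / 12.87 ~ 0.5284
intercept = mean_Y - slope * mean_X = 76.88 - (6.8 / 12.87) * 58.74 ~ 45.8441
Y = slope * X + intercept. To avoid rounding drift from the rounded slope/intercept, evaluate the equivalent form Y = mean_Y + SD_Y * (X - mean_X) / SD_X at full precision:
Y = 76.88 + 6.8 * (63 - 58.74) / 12.87
Y = 76.88 + 6.8 * 4.26 / 12.87
Y = 76.88 + 28.968 / 12.87
Y = 76.88 + 2.2508
Y = 79.1308

79.1308


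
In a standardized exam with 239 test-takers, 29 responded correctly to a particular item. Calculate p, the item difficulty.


Item difficulty p = number correct / total examinees
p = 29 / 239
p = 0.1213

0.1213


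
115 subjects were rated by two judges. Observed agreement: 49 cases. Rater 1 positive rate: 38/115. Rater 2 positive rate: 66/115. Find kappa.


P_o = 49/115 = 0.426087
P_e = (38*66 + 77*49) / 13225 = 0.474934
kappa = (P_o - P_e) / (1 - P_e)
kappa = (0.426087 - 0.474934) / (1 - 0.474934)
kappa = -0.093

-0.093


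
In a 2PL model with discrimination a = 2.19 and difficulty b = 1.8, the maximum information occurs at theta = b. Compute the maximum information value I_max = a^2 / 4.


For 2PL, max info at theta = b = 1.8
I_max = a^2 / 4 = 2.19^2 / 4
= 4.7961 / 4
I_max = 1.199

1.199


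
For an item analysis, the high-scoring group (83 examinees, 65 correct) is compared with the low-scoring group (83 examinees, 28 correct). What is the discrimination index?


p_upper = 65/83 = 0.7831
p_lower = 28/83 = 0.3373
D = 0.7831 - 0.3373 = 0.4458

0.4458


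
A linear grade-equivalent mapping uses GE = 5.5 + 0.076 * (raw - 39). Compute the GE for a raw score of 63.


raw - median = 63 - 39 = 24
slope * diff = 0.076 * 24 = 1.824
GE = 5.5 + 1.824
GE = 7.324

7.324


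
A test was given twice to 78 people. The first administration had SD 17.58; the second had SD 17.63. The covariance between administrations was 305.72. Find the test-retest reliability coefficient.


r = cov(X,Y) / (SD_X * SD_Y)
r = 305.72 / (17.58 * 17.63)
r = 305.72 / 309.9354
r = 0.9864

0.9864


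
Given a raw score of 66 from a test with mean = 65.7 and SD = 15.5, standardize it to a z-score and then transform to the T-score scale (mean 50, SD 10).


z = (X - mean) / SD = (66 - 65.7) / 15.5
z = 0.3 / 15.5
z = 0.0194
T-score = T = 50 + 10z
Carry z at full precision (z = 0.3 / 15.5) into the conversion:
T-score = 50 + 10 * (0.3 / 15.5) = 50 + 3 / 15.5
T-score = 50 + 0.1935
T-score = 50.1935

50.1935


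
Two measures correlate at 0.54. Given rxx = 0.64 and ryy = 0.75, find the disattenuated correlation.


r_corrected = rxy / sqrt(rxx * ryy)
= 0.54 / sqrt(0.64 * 0.75)
= 0.54 / sqrt(0.48)
= 0.54 / 0.69282
r_corrected = 0.7794

0.7794


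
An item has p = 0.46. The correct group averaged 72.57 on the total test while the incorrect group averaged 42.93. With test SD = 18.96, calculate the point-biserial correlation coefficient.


q = 1 - p = 0.54
rpb = ((M1 - M0) / SD) * sqrt(p * q)
rpb = ((72.57 - 42.93) / 18.96) * sqrt(0.46 * 0.54)
rpb = 0.7791

0.7791


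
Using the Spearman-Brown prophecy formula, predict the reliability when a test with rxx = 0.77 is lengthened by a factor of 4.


r_new = (n * rxx) / (1 + (n-1) * rxx)
r_new = (4 * 0.77) / (1 + 3 * 0.77)
r_new = 3.08 / 3.31
r_new = 0.9305

0.9305


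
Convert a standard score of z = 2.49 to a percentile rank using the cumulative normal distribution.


CDF(z) = 0.5 * (1 + erf(z/sqrt(2)))
erf(1.7607) = 0.9872
CDF = 0.9936
Percentile rank = 0.9936 * 100 = 99.36

99.36


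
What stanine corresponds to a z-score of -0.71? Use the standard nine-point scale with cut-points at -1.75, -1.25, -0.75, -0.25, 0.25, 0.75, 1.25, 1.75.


Stanine boundaries: [-1.75, -1.25, -0.75, -0.25, 0.25, 0.75, 1.25, 1.75]
z = -0.71
Check each boundary:
  z >= -1.75 -> could be stanine 2
  z >= -1.25 -> could be stanine 3
  z >= -0.75 -> could be stanine 4
  z < -0.25
  z < 0.25
  z < 0.75
  z < 1.25
  z < 1.75
Highest qualifying boundary gives stanine = 4

4


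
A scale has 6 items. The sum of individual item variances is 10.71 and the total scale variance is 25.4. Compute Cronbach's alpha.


alpha = (k/(k-1)) * (1 - sum(si^2)/s_total^2)
= (6/5) * (1 - 10.71/25.4)
alpha = 0.694

0.694


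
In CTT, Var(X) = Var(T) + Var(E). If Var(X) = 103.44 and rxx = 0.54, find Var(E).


var_true = rxx * var_obs = 0.54 * 103.44 = 55.8576
var_error = var_obs - var_true
var_error = 103.44 - 55.8576
var_error = 47.5824

47.5824


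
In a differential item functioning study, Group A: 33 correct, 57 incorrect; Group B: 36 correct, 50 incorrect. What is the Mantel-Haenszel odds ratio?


Odds_A = 33/57 = 0.5789
Odds_B = 36/50 = 0.72
OR = Odds_A / Odds_B = 0.5789 / 0.72
Exactly, OR = (33 * 50) / (57 * 36) = 1650 / 2052
OR = 0.8041

0.8041


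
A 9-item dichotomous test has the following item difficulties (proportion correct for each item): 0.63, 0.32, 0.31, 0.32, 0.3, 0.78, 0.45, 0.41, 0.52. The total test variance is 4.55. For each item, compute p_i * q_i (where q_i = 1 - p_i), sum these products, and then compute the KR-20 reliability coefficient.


For each item, compute p_i * q_i:
  Item 1: 0.63 * 0.37 = 0.2331
  Item 2: 0.32 * 0.68 = 0.2176
  Item 3: 0.31 * 0.69 = 0.2139
  Item 4: 0.32 * 0.68 = 0.2176
  Item 5: 0.3 * 0.7 = 0.21
  Item 6: 0.78 * 0.22 = 0.1716
  Item 7: 0.45 * 0.55 = 0.2475
  Item 8: 0.41 * 0.59 = 0.2419
  Item 9: 0.52 * 0.48 = 0.2496
Sum(p_i * q_i) = 0.2331 + 0.2176 + 0.2139 + 0.2176 + 0.21 + 0.1716 + 0.2475 + 0.2419 + 0.2496 = 2.0028
KR-20 = (k/(k-1)) * (1 - Sum(p_i*q_i) / Var_total)
= (9/8) * (1 - 2.0028/4.55)
= 1.125 * 0.5598
KR-20 = 0.6298

0.6298


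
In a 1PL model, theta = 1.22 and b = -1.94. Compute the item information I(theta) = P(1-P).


P = 1/(1+exp(-(1.22--1.94))) = 0.9593
I = P*(1-P) = 0.9593 * 0.0407
I = 0.039

0.039


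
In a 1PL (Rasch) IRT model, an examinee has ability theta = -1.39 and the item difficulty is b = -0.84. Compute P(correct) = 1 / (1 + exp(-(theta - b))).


theta - b = -1.39 - -0.84 = -0.55
exp(-(theta - b)) = exp(0.55) = 1.7333
P = 1 / (1 + 1.7333)
P = 0.3659

0.3659


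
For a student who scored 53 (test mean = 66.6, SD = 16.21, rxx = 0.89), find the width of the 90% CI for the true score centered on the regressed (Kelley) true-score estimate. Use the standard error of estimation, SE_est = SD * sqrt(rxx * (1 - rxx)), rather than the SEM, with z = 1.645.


True score estimate = 0.89*53 + 0.11*66.6 = 54.496
SE_est = SD * sqrt(rxx * (1 - rxx)) = 16.21 * sqrt(0.89 * 0.11) = 16.21 * sqrt(0.0979) = 5.071943
CI = T_est +/- z * SE_est, so width = 2 * z * SE_est = 2 * 1.645 * 5.071943
Width = 16.6867

16.6867


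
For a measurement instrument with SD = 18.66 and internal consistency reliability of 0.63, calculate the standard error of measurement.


SEM = SD * sqrt(1 - rxx)
SEM = 18.66 * sqrt(1 - 0.63)
SEM = 18.66 * sqrt(0.37) = 18.66 * 0.608276
SEM = 11.3504

11.3504


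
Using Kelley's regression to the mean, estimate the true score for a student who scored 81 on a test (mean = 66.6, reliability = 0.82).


T_est = rxx * X + (1 - rxx) * mean
T_est = 0.82 * 81 + 0.18 * 66.6
T_est = 66.42 + 11.988
T_est = 78.408

78.408


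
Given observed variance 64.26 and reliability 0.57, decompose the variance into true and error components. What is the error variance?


var_true = rxx * var_obs = 0.57 * 64.26 = 36.6282
var_error = var_obs - var_true
var_error = 64.26 - 36.6282
var_error = 27.6318

27.6318


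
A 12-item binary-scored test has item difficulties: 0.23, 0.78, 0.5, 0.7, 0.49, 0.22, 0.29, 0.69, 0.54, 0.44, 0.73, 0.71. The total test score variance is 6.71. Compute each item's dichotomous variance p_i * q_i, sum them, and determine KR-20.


For each item, compute p_i * q_i:
  Item 1: 0.23 * 0.77 = 0.1771
  Item 2: 0.78 * 0.22 = 0.1716
  Item 3: 0.5 * 0.5 = 0.25
  Item 4: 0.7 * 0.3 = 0.21
  Item 5: 0.49 * 0.51 = 0.2499
  Item 6: 0.22 * 0.78 = 0.1716
  Item 7: 0.29 * 0.71 = 0.2059
  Item 8: 0.69 * 0.31 = 0.2139
  Item 9: 0.54 * 0.46 = 0.2484
  Item 10: 0.44 * 0.56 = 0.2464
  Item 11: 0.73 * 0.27 = 0.1971
  Item 12: 0.71 * 0.29 = 0.2059
Sum(p_i * q_i) = 0.1771 + 0.1716 + 0.25 + 0.21 + 0.2499 + 0.1716 + 0.2059 + 0.2139 + 0.2484 + 0.2464 + 0.1971 + 0.2059 = 2.5478
KR-20 = (k/(k-1)) * (1 - Sum(p_i*q_i) / Var_total)
= (12/11) * (1 - 2.5478/6.71)
= 1.0909 * 0.6203
KR-20 = 0.6767

0.6767


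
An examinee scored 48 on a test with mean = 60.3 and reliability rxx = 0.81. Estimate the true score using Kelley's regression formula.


T_est = rxx * X + (1 - rxx) * mean
T_est = 0.81 * 48 + 0.19 * 60.3
T_est = 38.88 + 11.457
T_est = 50.337

50.337


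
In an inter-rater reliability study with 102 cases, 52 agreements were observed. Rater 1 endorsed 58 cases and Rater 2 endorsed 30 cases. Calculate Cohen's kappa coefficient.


P_o = 52/102 = 0.509804
P_e = (58*30 + 44*72) / 10404 = 0.471742
kappa = (P_o - P_e) / (1 - P_e)
kappa = (0.509804 - 0.471742) / (1 - 0.471742)
kappa = 0.0721

0.0721


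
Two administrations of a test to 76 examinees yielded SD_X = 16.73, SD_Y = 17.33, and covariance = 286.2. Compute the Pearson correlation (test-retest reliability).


r = cov(X,Y) / (SD_X * SD_Y)
r = 286.2 / (16.73 * 17.33)
r = 286.2 / 289.9309
r = 0.9871

0.9871


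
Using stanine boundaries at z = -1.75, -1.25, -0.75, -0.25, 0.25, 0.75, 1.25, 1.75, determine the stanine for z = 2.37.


Stanine boundaries: [-1.75, -1.25, -0.75, -0.25, 0.25, 0.75, 1.25, 1.75]
z = 2.37
Check each boundary:
  z >= -1.75 -> could be stanine 2
  z >= -1.25 -> could be stanine 3
  z >= -0.75 -> could be stanine 4
  z >= -0.25 -> could be stanine 5
  z >= 0.25 -> could be stanine 6
  z >= 0.75 -> could be stanine 7
  z >= 1.25 -> could be stanine 8
  z >= 1.75 -> could be stanine 9
Highest qualifying boundary gives stanine = 9

9


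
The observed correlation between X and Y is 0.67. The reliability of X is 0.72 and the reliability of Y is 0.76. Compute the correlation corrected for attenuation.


r_corrected = rxy / sqrt(rxx * ryy)
= 0.67 / sqrt(0.72 * 0.76)
= 0.67 / sqrt(0.5472)
= 0.67 / 0.73973
r_corrected = 0.9057

0.9057


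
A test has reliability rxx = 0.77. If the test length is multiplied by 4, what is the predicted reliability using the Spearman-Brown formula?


r_new = (n * rxx) / (1 + (n-1) * rxx)
r_new = (4 * 0.77) / (1 + 3 * 0.77)
r_new = 3.08 / 3.31
r_new = 0.9305

0.9305


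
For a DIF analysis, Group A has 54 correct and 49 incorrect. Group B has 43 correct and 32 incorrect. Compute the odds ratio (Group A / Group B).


Odds_A = 54/49 = 1.102
Odds_B = 43/32 = 1.3438
OR = Odds_A / Odds_B = 1.102 / 1.3438
Exactly, OR = (54 * 32) / (49 * 43) = 1728 / 2107
OR = 0.8201

0.8201


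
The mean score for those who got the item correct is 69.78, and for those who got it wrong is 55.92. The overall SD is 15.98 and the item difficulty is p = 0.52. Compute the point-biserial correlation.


q = 1 - p = 0.48
rpb = ((M1 - M0) / SD) * sqrt(p * q)
rpb = ((69.78 - 55.92) / 15.98) * sqrt(0.52 * 0.48)
rpb = 0.4333

0.4333


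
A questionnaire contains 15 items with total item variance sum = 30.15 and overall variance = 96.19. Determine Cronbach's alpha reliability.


alpha = (k/(k-1)) * (1 - sum(si^2)/s_total^2)
= (15/14) * (1 - 30.15/96.19)
alpha = 0.7356

0.7356


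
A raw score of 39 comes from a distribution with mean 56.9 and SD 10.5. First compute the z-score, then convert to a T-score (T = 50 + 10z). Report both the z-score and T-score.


z = (X - mean) / SD = (39 - 56.9) / 10.5
z = -17.9 / 10.5
z = -1.7048
T-score = T = 50 + 10z
Carry z at full precision (z = -17.9 / 10.5) into the conversion:
T-score = 50 + 10 * (-17.9 / 10.5) = 50 + -179 / 10.5
T-score = 50 + -17.0476
T-score = 32.9524

32.9524


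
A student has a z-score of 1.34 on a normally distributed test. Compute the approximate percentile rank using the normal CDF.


CDF(z) = 0.5 * (1 + erf(z/sqrt(2)))
erf(0.9475) = 0.8198
CDF = 0.9099
Percentile rank = 0.9099 * 100 = 90.99

90.99


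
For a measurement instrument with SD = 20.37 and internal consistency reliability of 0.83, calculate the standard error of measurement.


SEM = SD * sqrt(1 - rxx)
SEM = 20.37 * sqrt(1 - 0.83)
SEM = 20.37 * sqrt(0.17) = 20.37 * 0.412311
SEM = 8.3988

8.3988


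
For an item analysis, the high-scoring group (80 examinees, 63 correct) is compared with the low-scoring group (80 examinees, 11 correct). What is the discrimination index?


p_upper = 63/80 = 0.7875
p_lower = 11/80 = 0.1375
D = 0.7875 - 0.1375 = 0.65

0.65


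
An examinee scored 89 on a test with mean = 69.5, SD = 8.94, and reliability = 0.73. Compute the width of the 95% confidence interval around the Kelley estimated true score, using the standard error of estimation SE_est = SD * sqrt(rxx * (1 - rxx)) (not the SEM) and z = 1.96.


True score estimate = 0.73*89 + 0.27*69.5 = 83.735
SE_est = SD * sqrt(rxx * (1 - rxx)) = 8.94 * sqrt(0.73 * 0.27) = 8.94 * sqrt(0.1971) = 3.968998
CI = T_est +/- z * SE_est, so width = 2 * z * SE_est = 2 * 1.96 * 3.968998
Width = 15.5585

15.5585


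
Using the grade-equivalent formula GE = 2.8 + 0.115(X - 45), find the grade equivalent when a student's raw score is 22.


raw - median = 22 - 45 = -23
slope * diff = 0.115 * -23 = -2.645
GE = 2.8 + -2.645
GE = 0.155

0.155


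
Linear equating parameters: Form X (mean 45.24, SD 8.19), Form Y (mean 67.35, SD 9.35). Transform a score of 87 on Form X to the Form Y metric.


slope = SD_Y / SD_X = 9.35 / 8.19 ~ 1.1416
intercept = mean_Y - slope * mean_X = 67.35 - (9.35 / 8.19) * 45.24 ~ 15.7024
Y = slope * X + intercept. To avoid rounding drift from the rounded slope/intercept, evaluate the equivalent form Y = mean_Y + SD_Y * (X - mean_X) / SD_X at full precision:
Y = 67.35 + 9.35 * (87 - 45.24) / 8.19
Y = 67.35 + 9.35 * 41.76 / 8.19
Y = 67.35 + 390.456 / 8.19
Y = 67.35 + 47.6747
Y = 115.0247

115.0247


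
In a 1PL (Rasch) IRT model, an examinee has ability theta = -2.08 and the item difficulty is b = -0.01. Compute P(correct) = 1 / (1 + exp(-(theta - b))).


theta - b = -2.08 - -0.01 = -2.07
exp(-(theta - b)) = exp(2.07) = 7.9248
P = 1 / (1 + 7.9248)
P = 0.112

0.112
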